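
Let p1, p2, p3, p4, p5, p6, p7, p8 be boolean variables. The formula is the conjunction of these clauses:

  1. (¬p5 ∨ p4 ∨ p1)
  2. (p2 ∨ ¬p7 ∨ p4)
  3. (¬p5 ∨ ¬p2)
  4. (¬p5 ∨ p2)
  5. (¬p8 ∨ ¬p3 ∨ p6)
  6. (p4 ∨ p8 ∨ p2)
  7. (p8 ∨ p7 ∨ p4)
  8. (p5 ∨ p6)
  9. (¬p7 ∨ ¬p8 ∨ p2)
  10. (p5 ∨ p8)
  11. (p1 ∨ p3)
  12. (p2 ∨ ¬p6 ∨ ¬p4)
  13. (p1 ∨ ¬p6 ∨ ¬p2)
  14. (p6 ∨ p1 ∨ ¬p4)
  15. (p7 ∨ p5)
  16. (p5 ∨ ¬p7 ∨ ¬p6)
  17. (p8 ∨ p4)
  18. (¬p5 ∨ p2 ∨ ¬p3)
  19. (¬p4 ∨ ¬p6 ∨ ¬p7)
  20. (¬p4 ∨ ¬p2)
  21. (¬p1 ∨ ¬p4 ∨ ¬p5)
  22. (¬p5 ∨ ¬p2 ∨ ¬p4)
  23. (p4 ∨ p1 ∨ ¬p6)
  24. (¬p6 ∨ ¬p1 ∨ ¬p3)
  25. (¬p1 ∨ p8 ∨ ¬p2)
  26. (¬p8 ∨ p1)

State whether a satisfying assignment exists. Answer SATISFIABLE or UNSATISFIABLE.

p4 = True:
  propagation gives p2=False, p5=False, p6=True; an empty clause results — contradiction.
p4 = False:
  p5 = True:
    propagation gives p2=False; an empty clause results — contradiction.
  p5 = False:
    propagation gives p6=True, p7=True; an empty clause results — contradiction.
Every branch closes, so no satisfying assignment exists.

UNSATISFIABLE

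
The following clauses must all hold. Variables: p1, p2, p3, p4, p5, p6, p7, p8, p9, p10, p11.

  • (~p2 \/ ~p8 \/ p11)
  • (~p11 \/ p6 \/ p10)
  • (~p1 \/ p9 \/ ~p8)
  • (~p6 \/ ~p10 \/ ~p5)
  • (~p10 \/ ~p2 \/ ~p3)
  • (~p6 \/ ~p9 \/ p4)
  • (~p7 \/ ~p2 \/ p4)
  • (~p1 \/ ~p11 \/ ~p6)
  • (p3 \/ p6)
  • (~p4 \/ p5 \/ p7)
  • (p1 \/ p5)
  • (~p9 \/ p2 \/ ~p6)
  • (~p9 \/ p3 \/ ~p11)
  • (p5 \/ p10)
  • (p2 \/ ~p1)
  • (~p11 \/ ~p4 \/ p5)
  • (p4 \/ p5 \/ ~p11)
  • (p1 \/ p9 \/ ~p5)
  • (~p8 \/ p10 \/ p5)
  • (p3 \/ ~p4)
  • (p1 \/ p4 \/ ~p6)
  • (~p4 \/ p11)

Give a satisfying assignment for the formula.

p1=False  p2=False  p3=True  p4=False  p5=True  p6=False  p7=True  p8=False  p9=True  p10=True  p11=False

Check each clause:
  1. (p11 \/ ~p2 \/ ~p8) — ~p8 is true.
  2. (p10 \/ ~p11 \/ p6) — p10 is true.
  3. (~p8 \/ p9 \/ ~p1) — ~p8 is true.
  4. (~p10 \/ ~p6 \/ ~p5) — ~p6 is true.
  5. (~p2 \/ ~p3 \/ ~p10) — ~p2 is true.
  6. (~p6 \/ ~p9 \/ p4) — ~p6 is true.
  7. (~p7 \/ ~p2 \/ p4) — ~p2 is true.
  8. (~p6 \/ ~p11 \/ ~p1) — ~p6 is true.
  9. (p6 \/ p3) — p3 is true.
  10. (p7 \/ ~p4 \/ p5) — ~p4 is true.
  11. (p5 \/ p1) — p5 is true.
  12. (~p6 \/ ~p9 \/ p2) — ~p6 is true.
  13. (~p9 \/ ~p11 \/ p3) — p3 is true.
  14. (p5 \/ p10) — p10 is true.
  15. (~p1 \/ p2) — ~p1 is true.
  16. (p5 \/ ~p4 \/ ~p11) — p5 is true.
  17. (p4 \/ p5 \/ ~p11) — p5 is true.
  18. (p9 \/ p1 \/ ~p5) — p9 is true.
  19. (p5 \/ p10 \/ ~p8) — ~p8 is true.
  20. (p3 \/ ~p4) — p3 is true.
  21. (p1 \/ p4 \/ ~p6) — ~p6 is true.
  22. (p11 \/ ~p4) — ~p4 is true.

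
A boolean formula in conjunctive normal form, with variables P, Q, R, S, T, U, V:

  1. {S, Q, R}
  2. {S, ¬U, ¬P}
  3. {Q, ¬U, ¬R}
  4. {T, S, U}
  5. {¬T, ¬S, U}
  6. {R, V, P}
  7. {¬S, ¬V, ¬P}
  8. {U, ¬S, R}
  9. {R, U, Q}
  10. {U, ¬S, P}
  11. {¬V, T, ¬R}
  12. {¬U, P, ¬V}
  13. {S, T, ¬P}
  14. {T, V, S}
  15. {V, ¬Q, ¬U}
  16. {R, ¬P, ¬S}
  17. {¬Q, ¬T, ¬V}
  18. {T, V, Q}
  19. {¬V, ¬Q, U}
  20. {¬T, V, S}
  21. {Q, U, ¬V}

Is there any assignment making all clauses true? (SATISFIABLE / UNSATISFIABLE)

SATISFIABLE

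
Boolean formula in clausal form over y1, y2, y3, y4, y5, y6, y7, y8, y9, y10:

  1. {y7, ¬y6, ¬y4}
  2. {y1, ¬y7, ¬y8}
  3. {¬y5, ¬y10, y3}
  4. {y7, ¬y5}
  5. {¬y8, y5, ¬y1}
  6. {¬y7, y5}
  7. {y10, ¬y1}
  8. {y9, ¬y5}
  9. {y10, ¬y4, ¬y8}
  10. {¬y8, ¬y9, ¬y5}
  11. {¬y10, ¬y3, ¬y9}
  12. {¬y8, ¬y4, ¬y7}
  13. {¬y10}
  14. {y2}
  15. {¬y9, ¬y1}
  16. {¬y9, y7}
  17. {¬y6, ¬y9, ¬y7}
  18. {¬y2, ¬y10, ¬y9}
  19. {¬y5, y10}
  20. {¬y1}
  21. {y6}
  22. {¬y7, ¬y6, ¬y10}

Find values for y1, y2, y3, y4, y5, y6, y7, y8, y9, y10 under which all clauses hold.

Unit propagation: (¬y10) forces y10 = False.
The clause (¬y1) is unit: y1 must be False.
The clause (y2) is unit: y2 must be True.
(¬y5) is a unit clause, so y5 = False.
(¬y7) is a unit clause, so y7 = False.
(¬y9) is a unit clause, so y9 = False.
The clause (y6) is unit: y6 must be True.
The clause (¬y4) is unit: y4 must be False.
y3, y8 are now unconstrained; take y3 = True, y8 = True.
Check each clause:
  1. {¬y4, ¬y6, y7} — ¬y4 is true.
  2. {¬y8, y1, ¬y7} — ¬y7 is true.
  3. {¬y10, y3, ¬y5} — y3 is true.
  4. {y7, ¬y5} — ¬y5 is true.
  5. {y5, ¬y1, ¬y8} — ¬y1 is true.
  6. {y5, ¬y7} — ¬y7 is true.
  7. {y10, ¬y1} — ¬y1 is true.
  8. {¬y5, y9} — ¬y5 is true.
  9. {y10, ¬y8, ¬y4} — ¬y4 is true.
  10. {¬y8, ¬y9, ¬y5} — ¬y5 is true.
  11. {¬y10, ¬y3, ¬y9} — ¬y10 is true.
  12. {¬y4, ¬y8, ¬y7} — ¬y7 is true.
  13. {¬y10} — ¬y10 is true.
  14. {y2} — y2 is true.
  15. {¬y1, ¬y9} — ¬y1 is true.
  16. {¬y9, y7} — ¬y9 is true.
  17. {¬y7, ¬y6, ¬y9} — ¬y7 is true.
  18. {¬y9, ¬y10, ¬y2} — ¬y9 is true.
  19. {y10, ¬y5} — ¬y5 is true.
  20. {¬y1} — ¬y1 is true.
  21. {y6} — y6 is true.
  22. {¬y10, ¬y7, ¬y6} — ¬y7 is true.

y1=0, y2=1, y3=1, y4=0, y5=0, y6=1, y7=0, y8=1, y9=0, y10=0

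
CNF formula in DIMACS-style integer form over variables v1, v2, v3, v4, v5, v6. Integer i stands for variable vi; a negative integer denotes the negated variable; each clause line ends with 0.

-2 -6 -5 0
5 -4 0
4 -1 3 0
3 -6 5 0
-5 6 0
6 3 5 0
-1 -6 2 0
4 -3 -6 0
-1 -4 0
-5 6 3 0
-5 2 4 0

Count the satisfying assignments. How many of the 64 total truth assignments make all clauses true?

The models are:
  v1=F v2=F v3=F v4=T v5=T v6=T
  v1=F v2=F v3=T v4=F v5=F v6=F
  v1=F v2=F v3=T v4=T v5=T v6=T
  v1=F v2=T v3=T v4=F v5=F v6=F
  v1=T v2=F v3=T v4=F v5=F v6=F
  v1=T v2=T v3=T v4=F v5=F v6=F
Count: 6.

6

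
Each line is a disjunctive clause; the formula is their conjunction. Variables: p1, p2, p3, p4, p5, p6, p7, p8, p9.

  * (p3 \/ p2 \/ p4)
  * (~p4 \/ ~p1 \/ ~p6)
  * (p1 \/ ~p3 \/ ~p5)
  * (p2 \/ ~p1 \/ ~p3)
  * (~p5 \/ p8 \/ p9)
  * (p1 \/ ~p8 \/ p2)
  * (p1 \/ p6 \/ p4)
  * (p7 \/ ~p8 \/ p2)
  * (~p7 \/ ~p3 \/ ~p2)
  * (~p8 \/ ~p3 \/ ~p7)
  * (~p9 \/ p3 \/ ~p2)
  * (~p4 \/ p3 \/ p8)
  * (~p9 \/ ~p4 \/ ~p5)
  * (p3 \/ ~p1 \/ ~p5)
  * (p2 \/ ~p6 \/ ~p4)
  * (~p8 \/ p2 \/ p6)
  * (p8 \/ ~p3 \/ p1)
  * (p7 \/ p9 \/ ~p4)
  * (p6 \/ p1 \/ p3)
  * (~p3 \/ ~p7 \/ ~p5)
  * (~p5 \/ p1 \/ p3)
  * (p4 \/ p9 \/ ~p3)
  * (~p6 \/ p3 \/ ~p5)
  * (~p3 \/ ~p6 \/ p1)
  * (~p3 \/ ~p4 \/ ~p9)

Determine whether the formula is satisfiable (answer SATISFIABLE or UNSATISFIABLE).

Pure literal: p5 appears only negated; assign p5 = False.
Try p1 = True.
Set p2 = True and propagate.
For the remaining variables, p3 = True, p4 = False, p6 = True, p7 = False, p8 = True, p9 = True works.
Every clause has at least one true literal under this assignment.
So p1=T  p2=T  p3=T  p4=F  p5=F  p6=T  p7=F  p8=T  p9=T is a satisfying assignment.

SATISFIABLE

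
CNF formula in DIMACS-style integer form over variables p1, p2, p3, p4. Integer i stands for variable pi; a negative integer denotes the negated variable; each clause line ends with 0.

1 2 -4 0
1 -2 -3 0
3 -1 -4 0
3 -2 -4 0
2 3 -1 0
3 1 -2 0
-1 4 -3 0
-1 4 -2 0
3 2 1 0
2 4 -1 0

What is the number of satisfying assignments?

3

Satisfying assignments:
  p1=0 p2=0 p3=1 p4=0
  p1=1 p2=0 p3=1 p4=1
  p1=1 p2=1 p3=1 p4=1
Count: 3.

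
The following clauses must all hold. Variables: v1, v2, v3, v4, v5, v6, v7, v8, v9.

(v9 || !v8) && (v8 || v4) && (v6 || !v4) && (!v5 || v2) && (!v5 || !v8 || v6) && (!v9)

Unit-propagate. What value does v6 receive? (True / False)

True

(!v9) is a unit clause: v9 = False.
(v9 || !v8) with v9 = False leaves only !v8, so v8 = False.
In (v4 || v8), v8 is now false; v4 must hold, so v4 = True.
(!v4 || v6) with v4 = True leaves only v6, so v6 = True.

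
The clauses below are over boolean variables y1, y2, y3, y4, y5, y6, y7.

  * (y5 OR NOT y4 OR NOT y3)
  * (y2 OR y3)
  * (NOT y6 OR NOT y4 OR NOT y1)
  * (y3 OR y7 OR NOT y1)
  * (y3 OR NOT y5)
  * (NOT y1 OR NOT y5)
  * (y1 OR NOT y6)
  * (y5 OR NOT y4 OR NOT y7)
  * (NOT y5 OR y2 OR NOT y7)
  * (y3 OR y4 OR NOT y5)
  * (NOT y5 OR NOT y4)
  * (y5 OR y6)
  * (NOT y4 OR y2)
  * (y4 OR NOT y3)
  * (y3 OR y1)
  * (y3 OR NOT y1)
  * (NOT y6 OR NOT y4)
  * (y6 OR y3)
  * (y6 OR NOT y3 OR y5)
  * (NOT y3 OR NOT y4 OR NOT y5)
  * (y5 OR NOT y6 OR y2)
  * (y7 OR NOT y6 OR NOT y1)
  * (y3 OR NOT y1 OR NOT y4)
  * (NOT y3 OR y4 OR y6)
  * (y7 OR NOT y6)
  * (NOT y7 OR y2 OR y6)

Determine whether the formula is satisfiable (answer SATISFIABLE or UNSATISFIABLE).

UNSATISFIABLE

y3 = True:
  propagation gives y4=True, y5=True; an empty clause results — contradiction.
y3 = False:
  propagation gives y2=True, y5=False, y6=True, y1=True; an empty clause results — contradiction.
Every branch closes, so no satisfying assignment exists.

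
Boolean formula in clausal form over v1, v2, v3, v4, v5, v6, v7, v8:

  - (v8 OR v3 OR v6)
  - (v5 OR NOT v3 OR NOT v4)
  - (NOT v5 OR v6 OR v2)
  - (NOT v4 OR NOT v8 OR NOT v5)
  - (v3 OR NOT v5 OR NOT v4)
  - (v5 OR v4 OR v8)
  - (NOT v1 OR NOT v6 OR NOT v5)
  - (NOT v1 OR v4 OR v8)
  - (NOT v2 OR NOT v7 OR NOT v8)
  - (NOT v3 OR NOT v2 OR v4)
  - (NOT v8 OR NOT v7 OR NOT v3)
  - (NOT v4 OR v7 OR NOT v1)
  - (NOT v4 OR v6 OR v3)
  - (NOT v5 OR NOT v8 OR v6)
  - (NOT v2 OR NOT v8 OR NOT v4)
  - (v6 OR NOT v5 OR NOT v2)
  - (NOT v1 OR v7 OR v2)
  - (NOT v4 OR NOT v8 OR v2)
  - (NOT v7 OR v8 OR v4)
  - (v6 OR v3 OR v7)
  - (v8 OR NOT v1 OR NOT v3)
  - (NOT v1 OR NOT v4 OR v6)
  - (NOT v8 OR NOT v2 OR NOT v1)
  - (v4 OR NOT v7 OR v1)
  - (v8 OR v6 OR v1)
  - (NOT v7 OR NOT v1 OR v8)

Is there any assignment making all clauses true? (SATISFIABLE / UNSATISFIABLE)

Branch on v1: take v1 = False.
The remaining clauses are satisfied by v2 = False, v3 = False, v4 = True, v5 = False, v6 = True, v7 = True, v8 = False.
So v1 = F  v2 = F  v3 = F  v4 = T  v5 = F  v6 = T  v7 = T  v8 = F is a satisfying assignment.

SATISFIABLE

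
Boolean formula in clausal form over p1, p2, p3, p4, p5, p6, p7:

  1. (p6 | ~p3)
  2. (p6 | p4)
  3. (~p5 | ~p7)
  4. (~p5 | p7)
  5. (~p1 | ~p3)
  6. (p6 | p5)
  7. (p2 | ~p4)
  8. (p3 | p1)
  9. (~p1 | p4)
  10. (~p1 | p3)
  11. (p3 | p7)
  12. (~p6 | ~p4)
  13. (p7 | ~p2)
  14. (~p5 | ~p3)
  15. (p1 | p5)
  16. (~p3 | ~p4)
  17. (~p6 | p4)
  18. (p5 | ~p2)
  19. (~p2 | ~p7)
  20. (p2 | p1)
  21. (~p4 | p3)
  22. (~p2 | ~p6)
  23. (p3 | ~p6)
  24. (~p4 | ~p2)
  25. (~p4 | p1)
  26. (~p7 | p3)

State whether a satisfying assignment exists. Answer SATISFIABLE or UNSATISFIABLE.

UNSATISFIABLE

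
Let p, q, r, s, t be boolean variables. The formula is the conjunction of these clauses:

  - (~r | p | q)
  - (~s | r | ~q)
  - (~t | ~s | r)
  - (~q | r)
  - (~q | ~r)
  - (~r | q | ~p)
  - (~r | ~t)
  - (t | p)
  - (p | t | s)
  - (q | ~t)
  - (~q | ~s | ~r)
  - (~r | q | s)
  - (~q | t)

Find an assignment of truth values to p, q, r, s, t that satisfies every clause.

p=True, q=False, r=False, s=False, t=False

Check each clause:
  1. (q | ~r | p) — p is true.
  2. (r | ~s | ~q) — ~s is true.
  3. (~s | ~t | r) — ~s is true.
  4. (~q | r) — ~q is true.
  5. (~r | ~q) — ~r is true.
  6. (~r | q | ~p) — ~r is true.
  7. (~r | ~t) — ~t is true.
  8. (t | p) — p is true.
  9. (t | p | s) — p is true.
  10. (q | ~t) — ~t is true.
  11. (~s | ~r | ~q) — ~s is true.
  12. (s | ~r | q) — ~r is true.
  13. (t | ~q) — ~q is true.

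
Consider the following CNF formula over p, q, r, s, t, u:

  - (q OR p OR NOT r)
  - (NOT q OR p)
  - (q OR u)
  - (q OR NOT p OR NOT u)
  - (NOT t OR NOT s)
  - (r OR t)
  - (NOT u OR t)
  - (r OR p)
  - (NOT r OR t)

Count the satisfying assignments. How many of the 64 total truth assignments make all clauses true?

4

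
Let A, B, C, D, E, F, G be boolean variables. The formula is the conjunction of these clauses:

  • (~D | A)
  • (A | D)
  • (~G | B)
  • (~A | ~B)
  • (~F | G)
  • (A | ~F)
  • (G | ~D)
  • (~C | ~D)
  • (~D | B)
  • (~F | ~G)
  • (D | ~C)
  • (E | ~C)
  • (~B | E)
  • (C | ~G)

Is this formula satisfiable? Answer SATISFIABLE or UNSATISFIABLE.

F occurs only negated in the remaining clauses — set F = False.
Try A = True.
  then B is forced to False.
  then G is forced to False.
  then D is forced to False.
  then C is forced to False.
E is now unconstrained; take E = False.
Every clause has at least one true literal under this assignment.
So A = T, B = F, C = F, D = F, E = F, F = F, G = F is a satisfying assignment.

SATISFIABLE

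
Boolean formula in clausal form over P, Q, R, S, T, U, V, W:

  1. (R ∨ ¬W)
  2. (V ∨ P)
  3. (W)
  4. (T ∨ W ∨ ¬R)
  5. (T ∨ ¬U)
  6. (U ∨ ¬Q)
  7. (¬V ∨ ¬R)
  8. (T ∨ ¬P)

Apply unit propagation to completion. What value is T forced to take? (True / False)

Unit clause (W) sets W = True.
(¬W ∨ R) with W = True leaves only R, so R = True.
From (¬V ∨ ¬R) and R = True: V = False.
From (V ∨ P) and V = False: P = True.
(¬P ∨ T): since P = True, the clause reduces to (T). T = True.

True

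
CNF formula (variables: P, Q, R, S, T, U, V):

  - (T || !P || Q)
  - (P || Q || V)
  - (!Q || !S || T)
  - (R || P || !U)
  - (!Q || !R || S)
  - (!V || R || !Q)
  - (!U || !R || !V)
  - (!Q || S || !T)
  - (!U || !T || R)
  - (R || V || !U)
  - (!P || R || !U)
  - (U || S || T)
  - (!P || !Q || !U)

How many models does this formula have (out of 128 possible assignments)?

23

Split on Q, then R.
  Q=T, R=T: 5 of the 32 assignments to (P,S,T,U,V) work.
  Q=T, R=F: remaining (P,S,T,U,V) ∈ {(F,T,T,F,F); (T,T,T,F,F)} — 2.
  Q=F, R=T: 9 of the 32 assignments to (P,S,T,U,V) work.
  Q=F, R=F: 7 of the 32 assignments to (P,S,T,U,V) work.
Total: 5 + 2 + 9 + 7 = 23.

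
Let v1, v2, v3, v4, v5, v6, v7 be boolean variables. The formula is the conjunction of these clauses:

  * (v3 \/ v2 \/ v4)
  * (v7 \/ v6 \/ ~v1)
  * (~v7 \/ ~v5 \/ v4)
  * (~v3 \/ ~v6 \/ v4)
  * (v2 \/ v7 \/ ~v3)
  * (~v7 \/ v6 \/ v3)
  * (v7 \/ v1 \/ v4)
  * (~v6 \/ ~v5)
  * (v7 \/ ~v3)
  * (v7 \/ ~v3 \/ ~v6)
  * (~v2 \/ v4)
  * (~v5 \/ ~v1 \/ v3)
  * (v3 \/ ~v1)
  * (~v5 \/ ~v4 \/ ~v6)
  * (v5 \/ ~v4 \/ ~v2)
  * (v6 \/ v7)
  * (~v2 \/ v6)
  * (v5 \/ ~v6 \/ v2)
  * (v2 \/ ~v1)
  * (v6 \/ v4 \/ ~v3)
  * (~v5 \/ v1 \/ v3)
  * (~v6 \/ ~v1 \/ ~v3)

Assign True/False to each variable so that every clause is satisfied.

v1=False, v2=False, v3=True, v4=True, v5=True, v6=False, v7=True

Try v1 = False.
Branch on v2: take v2 = False.
The remaining clauses are satisfied by v3 = True, v4 = True, v5 = True, v6 = False, v7 = True.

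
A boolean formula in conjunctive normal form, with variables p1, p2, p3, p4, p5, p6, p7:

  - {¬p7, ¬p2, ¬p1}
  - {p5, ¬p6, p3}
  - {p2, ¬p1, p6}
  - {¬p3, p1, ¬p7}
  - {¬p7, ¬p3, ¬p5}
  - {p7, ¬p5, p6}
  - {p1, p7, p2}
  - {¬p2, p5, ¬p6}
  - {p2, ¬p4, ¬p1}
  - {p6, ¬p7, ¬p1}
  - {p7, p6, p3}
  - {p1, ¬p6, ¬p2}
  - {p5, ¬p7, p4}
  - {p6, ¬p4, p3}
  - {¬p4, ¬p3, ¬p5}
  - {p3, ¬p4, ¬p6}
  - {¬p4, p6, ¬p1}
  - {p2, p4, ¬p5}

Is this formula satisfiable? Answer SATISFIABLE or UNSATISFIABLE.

SATISFIABLE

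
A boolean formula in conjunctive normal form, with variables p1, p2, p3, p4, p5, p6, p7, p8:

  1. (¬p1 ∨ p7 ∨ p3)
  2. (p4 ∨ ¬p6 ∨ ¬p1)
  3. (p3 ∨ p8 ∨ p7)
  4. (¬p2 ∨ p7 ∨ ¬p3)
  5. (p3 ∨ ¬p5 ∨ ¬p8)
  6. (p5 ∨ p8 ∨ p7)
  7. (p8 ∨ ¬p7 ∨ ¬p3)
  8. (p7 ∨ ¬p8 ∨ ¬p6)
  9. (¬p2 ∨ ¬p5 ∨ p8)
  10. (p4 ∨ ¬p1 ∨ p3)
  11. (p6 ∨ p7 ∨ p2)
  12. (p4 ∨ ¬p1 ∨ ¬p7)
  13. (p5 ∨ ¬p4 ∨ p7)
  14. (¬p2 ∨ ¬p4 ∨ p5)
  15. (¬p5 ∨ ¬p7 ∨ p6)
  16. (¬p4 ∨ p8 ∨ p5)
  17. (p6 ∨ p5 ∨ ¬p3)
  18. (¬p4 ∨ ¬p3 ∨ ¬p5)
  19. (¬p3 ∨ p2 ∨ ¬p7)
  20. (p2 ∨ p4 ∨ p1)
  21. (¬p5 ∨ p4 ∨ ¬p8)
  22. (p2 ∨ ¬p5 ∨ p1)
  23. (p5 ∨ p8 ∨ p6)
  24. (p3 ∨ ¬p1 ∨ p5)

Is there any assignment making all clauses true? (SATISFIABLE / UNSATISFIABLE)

Set p1 = False and propagate.
Try p2 = True.
For the remaining variables, p3 = False, p4 = False, p5 = False, p6 = True, p7 = True, p8 = False works.
So p1=F, p2=T, p3=F, p4=F, p5=F, p6=T, p7=T, p8=F is a satisfying assignment.

SATISFIABLE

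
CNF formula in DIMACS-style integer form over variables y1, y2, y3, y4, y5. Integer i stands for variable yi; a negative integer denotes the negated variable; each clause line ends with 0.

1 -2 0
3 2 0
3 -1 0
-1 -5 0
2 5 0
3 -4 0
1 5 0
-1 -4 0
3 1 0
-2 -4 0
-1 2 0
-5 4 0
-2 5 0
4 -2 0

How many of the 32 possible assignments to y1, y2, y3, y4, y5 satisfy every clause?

1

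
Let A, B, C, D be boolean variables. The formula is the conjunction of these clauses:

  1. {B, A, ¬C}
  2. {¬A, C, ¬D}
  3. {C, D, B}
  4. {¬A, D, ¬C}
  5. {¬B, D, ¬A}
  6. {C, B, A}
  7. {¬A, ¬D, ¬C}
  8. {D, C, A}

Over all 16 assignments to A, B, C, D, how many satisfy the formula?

3

Satisfying assignments:
  A=F B=T C=F D=T
  A=F B=T C=T D=F
  A=F B=T C=T D=T
That's 3 in total.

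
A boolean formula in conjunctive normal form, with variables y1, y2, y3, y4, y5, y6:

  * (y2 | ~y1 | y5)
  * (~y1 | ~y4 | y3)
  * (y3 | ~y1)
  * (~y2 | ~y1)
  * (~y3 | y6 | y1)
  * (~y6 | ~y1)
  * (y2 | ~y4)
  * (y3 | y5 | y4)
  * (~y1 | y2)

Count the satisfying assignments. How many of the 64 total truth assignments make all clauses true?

Case analysis on y1 and y2:
  y1=1, y2=1: a clause becomes empty — 0.
  y1=1, y2=0: a clause becomes empty — 0.
  y1=0, y2=1: 10 of the 16 assignments to (y3,y4,y5,y6) work.
  y1=0, y2=0: remaining (y3,y4,y5,y6) ∈ {(0,0,1,0); (0,0,1,1); (1,0,0,1); (1,0,1,1)} — 4.
Total: 0 + 0 + 10 + 4 = 14.

14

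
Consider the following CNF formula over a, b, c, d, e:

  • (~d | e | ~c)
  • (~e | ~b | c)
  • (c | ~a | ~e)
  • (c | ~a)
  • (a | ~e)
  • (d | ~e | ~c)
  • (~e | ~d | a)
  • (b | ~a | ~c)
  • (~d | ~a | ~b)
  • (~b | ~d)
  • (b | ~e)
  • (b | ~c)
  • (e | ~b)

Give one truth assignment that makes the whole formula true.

Try a = False.
  then e is forced to False.
  then b is forced to False.
  then c is forced to False.
d is now unconstrained; take d = True.

a = F  b = F  c = F  d = T  e = F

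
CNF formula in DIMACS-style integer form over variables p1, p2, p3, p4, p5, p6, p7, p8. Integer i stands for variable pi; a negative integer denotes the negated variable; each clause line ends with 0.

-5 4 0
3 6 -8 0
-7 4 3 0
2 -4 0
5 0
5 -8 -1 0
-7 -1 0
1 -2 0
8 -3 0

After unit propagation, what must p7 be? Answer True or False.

False

(p5) stands alone — p5 = True.
(!p5 || p4) with p5 = True leaves only p4, so p4 = True.
(p2 || !p4) with p4 = True leaves only p2, so p2 = True.
(!p2 || p1) with p2 = True leaves only p1, so p1 = True.
(!p1 || !p7) with p1 = True leaves only !p7, so p7 = False.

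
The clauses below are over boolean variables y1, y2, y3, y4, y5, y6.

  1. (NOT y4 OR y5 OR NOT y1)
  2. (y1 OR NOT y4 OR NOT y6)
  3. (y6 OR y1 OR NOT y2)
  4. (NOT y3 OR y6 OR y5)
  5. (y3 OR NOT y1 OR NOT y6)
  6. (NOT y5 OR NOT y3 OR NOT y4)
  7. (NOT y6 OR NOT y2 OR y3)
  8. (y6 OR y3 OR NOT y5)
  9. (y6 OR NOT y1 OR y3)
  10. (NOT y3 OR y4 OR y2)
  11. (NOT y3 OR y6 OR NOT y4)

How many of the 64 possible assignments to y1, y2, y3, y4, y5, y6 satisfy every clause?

Case analysis on y3 and y6:
  y3=T, y6=T: remaining (y1,y2,y4,y5) ∈ {(F,T,F,F); (F,T,F,T); (T,T,F,F); (T,T,F,T)} — 4.
  y3=T, y6=F: remaining (y1,y2,y4,y5) ∈ {(T,T,F,T)} — 1.
  y3=F, y6=T: remaining (y1,y2,y4,y5) ∈ {(F,F,F,F); (F,F,F,T)} — 2.
  y3=F, y6=F: remaining (y1,y2,y4,y5) ∈ {(F,F,F,F); (F,F,T,F)} — 2.
Total: 4 + 1 + 2 + 2 = 9.

9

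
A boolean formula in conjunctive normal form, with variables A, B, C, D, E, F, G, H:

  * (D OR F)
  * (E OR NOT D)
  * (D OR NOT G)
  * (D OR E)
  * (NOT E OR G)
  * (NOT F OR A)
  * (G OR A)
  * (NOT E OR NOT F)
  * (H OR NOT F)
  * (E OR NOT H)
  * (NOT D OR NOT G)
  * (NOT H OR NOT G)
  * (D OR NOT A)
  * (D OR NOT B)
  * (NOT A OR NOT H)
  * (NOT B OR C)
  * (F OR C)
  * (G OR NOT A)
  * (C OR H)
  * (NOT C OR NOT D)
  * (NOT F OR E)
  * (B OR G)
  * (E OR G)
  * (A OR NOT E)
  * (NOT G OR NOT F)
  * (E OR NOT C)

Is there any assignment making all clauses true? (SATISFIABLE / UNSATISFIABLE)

UNSATISFIABLE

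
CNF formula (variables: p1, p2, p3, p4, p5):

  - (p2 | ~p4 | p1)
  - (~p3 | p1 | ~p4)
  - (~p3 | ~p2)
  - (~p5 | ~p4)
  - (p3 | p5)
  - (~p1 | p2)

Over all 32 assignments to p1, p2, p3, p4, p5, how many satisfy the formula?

The models are:
  p1=F p2=F p3=F p4=F p5=T
  p1=F p2=F p3=T p4=F p5=F
  p1=F p2=F p3=T p4=F p5=T
  p1=F p2=T p3=F p4=F p5=T
  p1=T p2=T p3=F p4=F p5=T
Count: 5.

5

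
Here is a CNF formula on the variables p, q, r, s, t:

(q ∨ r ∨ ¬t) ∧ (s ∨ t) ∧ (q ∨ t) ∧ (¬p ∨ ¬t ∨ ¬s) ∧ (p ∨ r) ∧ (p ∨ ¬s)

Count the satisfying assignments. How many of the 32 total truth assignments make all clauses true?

7

Satisfying assignments:
  p=0 q=0 r=1 s=0 t=1
  p=0 q=1 r=1 s=0 t=1
  p=1 q=0 r=1 s=0 t=1
  p=1 q=1 r=0 s=0 t=1
  p=1 q=1 r=0 s=1 t=0
  p=1 q=1 r=1 s=0 t=1
  p=1 q=1 r=1 s=1 t=0
Count: 7.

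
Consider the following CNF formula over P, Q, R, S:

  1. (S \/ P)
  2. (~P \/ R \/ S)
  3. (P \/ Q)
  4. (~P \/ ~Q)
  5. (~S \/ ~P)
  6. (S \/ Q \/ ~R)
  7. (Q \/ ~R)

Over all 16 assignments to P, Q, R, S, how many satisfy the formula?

The models are:
  P=0 Q=1 R=0 S=1
  P=0 Q=1 R=1 S=1
That's 2 in total.

2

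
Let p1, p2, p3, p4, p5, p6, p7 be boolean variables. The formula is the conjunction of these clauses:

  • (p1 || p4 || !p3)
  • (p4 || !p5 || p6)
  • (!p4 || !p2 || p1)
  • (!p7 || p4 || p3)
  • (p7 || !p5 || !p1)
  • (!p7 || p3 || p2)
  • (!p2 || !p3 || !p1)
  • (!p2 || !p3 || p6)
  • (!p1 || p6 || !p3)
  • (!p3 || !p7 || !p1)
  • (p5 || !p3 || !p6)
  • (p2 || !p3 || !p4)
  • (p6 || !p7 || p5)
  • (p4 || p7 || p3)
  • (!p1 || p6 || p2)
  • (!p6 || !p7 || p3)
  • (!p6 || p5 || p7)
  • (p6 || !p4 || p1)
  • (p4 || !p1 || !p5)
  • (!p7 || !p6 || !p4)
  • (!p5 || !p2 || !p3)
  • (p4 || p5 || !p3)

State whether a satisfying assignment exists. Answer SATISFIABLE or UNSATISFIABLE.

SATISFIABLE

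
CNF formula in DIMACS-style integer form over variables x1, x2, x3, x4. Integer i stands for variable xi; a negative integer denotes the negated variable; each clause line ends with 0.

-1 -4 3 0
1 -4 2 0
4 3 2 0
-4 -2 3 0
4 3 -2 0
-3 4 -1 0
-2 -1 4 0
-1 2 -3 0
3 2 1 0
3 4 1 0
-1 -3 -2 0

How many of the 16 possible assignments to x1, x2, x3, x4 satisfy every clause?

Satisfying assignments:
  x1=0 x2=0 x3=1 x4=0
  x1=0 x2=1 x3=1 x4=0
  x1=0 x2=1 x3=1 x4=1
That's 3 in total.

3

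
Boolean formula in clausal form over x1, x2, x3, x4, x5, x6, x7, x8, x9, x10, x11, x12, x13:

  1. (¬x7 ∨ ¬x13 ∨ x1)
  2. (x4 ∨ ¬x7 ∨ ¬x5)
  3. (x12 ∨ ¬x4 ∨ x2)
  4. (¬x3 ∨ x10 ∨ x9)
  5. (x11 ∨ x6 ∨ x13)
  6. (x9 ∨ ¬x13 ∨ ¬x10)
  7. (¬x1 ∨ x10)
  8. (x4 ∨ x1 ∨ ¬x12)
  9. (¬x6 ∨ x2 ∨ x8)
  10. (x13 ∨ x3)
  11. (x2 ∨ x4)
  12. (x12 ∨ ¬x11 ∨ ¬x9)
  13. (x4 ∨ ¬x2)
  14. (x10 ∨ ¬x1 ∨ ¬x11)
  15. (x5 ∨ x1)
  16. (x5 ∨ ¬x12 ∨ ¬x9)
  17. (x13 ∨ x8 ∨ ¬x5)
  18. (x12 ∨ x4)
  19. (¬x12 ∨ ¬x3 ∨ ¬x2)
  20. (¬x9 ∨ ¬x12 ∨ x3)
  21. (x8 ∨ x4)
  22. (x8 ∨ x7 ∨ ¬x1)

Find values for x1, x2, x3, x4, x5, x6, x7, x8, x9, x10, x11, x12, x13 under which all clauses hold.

x1=0, x2=0, x3=1, x4=1, x5=1, x6=1, x7=0, x8=1, x9=1, x10=1, x11=1, x12=1, x13=1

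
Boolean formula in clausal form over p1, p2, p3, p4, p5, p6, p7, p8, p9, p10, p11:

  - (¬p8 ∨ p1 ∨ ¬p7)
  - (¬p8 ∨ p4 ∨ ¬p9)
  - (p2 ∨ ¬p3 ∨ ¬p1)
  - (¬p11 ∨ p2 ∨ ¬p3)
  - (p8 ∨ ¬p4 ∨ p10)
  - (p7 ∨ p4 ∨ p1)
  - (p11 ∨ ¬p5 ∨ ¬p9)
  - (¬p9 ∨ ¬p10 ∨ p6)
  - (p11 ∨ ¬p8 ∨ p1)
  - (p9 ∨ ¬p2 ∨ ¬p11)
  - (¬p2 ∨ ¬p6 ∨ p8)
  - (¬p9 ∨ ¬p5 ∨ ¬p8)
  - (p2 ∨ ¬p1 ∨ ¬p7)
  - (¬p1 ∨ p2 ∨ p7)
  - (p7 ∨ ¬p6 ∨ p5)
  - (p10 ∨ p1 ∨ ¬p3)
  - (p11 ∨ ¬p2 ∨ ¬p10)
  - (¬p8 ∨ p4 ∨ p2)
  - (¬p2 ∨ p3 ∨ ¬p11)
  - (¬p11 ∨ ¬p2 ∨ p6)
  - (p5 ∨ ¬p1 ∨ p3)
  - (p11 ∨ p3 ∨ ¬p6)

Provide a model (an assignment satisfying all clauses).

p1=F  p2=F  p3=F  p4=T  p5=T  p6=T  p7=F  p8=T  p9=F  p10=F  p11=T

Check each clause:
  1. (¬p7 ∨ ¬p8 ∨ p1) — ¬p7 is true.
  2. (p4 ∨ ¬p8 ∨ ¬p9) — p4 is true.
  3. (¬p1 ∨ ¬p3 ∨ p2) — ¬p3 is true.
  4. (¬p11 ∨ p2 ∨ ¬p3) — ¬p3 is true.
  5. (p8 ∨ ¬p4 ∨ p10) — p8 is true.
  6. (p4 ∨ p7 ∨ p1) — p4 is true.
  7. (¬p5 ∨ ¬p9 ∨ p11) — p11 is true.
  8. (p6 ∨ ¬p9 ∨ ¬p10) — ¬p9 is true.
  9. (¬p8 ∨ p1 ∨ p11) — p11 is true.
  10. (¬p2 ∨ p9 ∨ ¬p11) — ¬p2 is true.
  11. (¬p2 ∨ ¬p6 ∨ p8) — p8 is true.
  12. (¬p9 ∨ ¬p8 ∨ ¬p5) — ¬p9 is true.
  13. (p2 ∨ ¬p7 ∨ ¬p1) — ¬p7 is true.
  14. (p2 ∨ p7 ∨ ¬p1) — ¬p1 is true.
  15. (¬p6 ∨ p7 ∨ p5) — p5 is true.
  16. (p1 ∨ p10 ∨ ¬p3) — ¬p3 is true.
  17. (¬p10 ∨ ¬p2 ∨ p11) — p11 is true.
  18. (p2 ∨ ¬p8 ∨ p4) — p4 is true.
  19. (p3 ∨ ¬p11 ∨ ¬p2) — ¬p2 is true.
  20. (¬p2 ∨ p6 ∨ ¬p11) — ¬p2 is true.
  21. (p3 ∨ ¬p1 ∨ p5) — p5 is true.
  22. (¬p6 ∨ p11 ∨ p3) — p11 is true.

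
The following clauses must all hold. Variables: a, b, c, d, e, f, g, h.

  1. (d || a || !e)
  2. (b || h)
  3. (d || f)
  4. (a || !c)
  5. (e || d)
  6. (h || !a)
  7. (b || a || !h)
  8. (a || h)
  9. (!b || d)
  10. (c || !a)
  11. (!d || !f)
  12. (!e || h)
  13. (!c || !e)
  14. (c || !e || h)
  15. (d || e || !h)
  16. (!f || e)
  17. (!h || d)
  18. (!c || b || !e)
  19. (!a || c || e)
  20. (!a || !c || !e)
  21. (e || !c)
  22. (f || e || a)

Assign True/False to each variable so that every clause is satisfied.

a = F  b = T  c = F  d = T  e = T  f = F  g = T  h = T

Set a = False and propagate.
  then c is forced to False.
  then h is forced to True.
  then b is forced to True.
  then d is forced to True.
  then f is forced to False.
  then e is forced to True.
g is now unconstrained; take g = True.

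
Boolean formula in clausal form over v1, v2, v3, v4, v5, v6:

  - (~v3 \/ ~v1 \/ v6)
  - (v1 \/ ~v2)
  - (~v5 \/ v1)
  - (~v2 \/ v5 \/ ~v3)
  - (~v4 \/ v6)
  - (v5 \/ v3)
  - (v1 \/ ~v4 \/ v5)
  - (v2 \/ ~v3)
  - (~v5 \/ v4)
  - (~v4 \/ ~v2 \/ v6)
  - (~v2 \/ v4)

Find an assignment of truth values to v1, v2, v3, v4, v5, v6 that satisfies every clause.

v1=1  v2=1  v3=1  v4=1  v5=1  v6=1

Pure literal: v6 appears only positively; assign v6 = True.
Set v1 = True and propagate.
For the remaining variables, v2 = True, v3 = True, v4 = True, v5 = True works.
Every clause has at least one true literal under this assignment.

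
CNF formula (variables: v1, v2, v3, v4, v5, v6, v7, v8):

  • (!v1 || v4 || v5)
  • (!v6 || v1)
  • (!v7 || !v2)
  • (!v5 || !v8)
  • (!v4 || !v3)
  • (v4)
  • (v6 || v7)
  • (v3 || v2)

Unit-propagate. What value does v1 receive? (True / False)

True

(v4) is a unit clause: v4 = True.
In (!v3 || !v4), !v4 is now false; !v3 must hold, so v3 = False.
(v2 || v3) with v3 = False leaves only v2, so v2 = True.
From (!v2 || !v7) and v2 = True: v7 = False.
From (v7 || v6) and v7 = False: v6 = True.
From (v1 || !v6) and v6 = True: v1 = True.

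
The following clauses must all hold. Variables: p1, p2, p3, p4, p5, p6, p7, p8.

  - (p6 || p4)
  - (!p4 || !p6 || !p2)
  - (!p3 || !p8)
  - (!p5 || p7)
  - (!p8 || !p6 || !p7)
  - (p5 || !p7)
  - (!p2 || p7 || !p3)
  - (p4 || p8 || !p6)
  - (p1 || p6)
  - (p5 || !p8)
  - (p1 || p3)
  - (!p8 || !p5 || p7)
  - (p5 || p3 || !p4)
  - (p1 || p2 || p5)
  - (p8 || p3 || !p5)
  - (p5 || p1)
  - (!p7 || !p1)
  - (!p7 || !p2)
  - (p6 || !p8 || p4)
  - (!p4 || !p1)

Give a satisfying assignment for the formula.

p1=False, p2=False, p3=True, p4=True, p5=True, p6=True, p7=True, p8=False

Set p1 = False and propagate.
  then p6 is forced to True.
  then p3 is forced to True.
  then p8 is forced to False.
  then p4 is forced to True.
  then p2 is forced to False.
  then p5 is forced to True.
  then p7 is forced to True.
Check each clause:
  1. (p6 || p4) — p4 is true.
  2. (!p2 || !p6 || !p4) — !p2 is true.
  3. (!p3 || !p8) — !p8 is true.
  4. (!p5 || p7) — p7 is true.
  5. (!p7 || !p8 || !p6) — !p8 is true.
  6. (p5 || !p7) — p5 is true.
  7. (!p3 || p7 || !p2) — !p2 is true.
  8. (p8 || p4 || !p6) — p4 is true.
  9. (p1 || p6) — p6 is true.
  10. (!p8 || p5) — !p8 is true.
  11. (p1 || p3) — p3 is true.
  12. (!p5 || !p8 || p7) — !p8 is true.
  13. (!p4 || p5 || p3) — p3 is true.
  14. (p1 || p2 || p5) — p5 is true.
  15. (!p5 || p8 || p3) — p3 is true.
  16. (p5 || p1) — p5 is true.
  17. (!p1 || !p7) — !p1 is true.
  18. (!p2 || !p7) — !p2 is true.
  19. (!p8 || p6 || p4) — !p8 is true.
  20. (!p1 || !p4) — !p1 is true.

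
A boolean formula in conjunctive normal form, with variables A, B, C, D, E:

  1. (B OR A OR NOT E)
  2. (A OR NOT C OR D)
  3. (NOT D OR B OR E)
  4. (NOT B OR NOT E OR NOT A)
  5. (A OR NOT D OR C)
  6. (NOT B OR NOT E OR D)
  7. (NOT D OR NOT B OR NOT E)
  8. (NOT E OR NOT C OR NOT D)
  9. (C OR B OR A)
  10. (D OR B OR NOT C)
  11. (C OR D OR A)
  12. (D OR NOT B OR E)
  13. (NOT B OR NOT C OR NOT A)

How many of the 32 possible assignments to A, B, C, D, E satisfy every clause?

5

Satisfying assignments:
  A=F B=T C=T D=T E=F
  A=T B=F C=F D=F E=F
  A=T B=F C=F D=F E=T
  A=T B=F C=F D=T E=T
  A=T B=T C=F D=T E=F
That's 5 in total.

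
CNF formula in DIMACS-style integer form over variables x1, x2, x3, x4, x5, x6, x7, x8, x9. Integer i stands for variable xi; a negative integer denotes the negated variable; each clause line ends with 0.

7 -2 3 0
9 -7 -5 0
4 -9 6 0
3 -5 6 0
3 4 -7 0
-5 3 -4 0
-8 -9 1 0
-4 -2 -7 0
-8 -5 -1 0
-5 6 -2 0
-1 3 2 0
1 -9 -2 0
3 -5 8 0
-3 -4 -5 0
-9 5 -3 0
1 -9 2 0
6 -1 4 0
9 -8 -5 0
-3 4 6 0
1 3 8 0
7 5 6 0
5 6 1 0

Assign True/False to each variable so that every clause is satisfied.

x1=False, x2=True, x3=True, x4=True, x5=False, x6=True, x7=False, x8=True, x9=False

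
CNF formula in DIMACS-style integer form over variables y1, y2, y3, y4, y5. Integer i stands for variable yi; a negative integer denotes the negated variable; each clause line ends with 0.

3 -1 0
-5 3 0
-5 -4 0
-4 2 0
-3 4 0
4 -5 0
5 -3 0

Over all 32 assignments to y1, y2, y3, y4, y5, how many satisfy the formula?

3

Satisfying assignments:
  y1=F y2=F y3=F y4=F y5=F
  y1=F y2=T y3=F y4=F y5=F
  y1=F y2=T y3=F y4=T y5=F
That's 3 in total.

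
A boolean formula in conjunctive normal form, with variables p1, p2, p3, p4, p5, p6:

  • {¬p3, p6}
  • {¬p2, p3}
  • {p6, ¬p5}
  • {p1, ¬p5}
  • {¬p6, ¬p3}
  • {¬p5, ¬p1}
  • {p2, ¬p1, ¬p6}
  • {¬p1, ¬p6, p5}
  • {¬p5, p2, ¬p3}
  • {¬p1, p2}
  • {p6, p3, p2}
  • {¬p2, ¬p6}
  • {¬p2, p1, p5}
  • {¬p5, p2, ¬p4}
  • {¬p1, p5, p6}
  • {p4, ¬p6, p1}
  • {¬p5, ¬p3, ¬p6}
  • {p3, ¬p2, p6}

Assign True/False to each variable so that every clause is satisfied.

p1=False, p2=False, p3=False, p4=True, p5=False, p6=True

Try p1 = False.
  then p5 is forced to False.
  then p2 is forced to False.
For the remaining variables, p3 = False, p4 = True, p6 = True works.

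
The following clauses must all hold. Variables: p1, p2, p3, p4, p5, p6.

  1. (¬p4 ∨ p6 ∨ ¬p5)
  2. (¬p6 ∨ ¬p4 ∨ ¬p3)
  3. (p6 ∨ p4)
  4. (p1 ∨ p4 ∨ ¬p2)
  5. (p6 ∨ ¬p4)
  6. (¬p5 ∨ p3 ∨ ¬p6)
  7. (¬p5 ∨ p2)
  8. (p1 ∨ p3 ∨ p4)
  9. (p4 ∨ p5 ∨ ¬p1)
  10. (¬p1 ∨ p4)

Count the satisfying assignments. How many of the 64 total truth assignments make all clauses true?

The models are:
  p1=F p2=F p3=F p4=T p5=F p6=T
  p1=F p2=F p3=T p4=F p5=F p6=T
  p1=F p2=T p3=F p4=T p5=F p6=T
  p1=T p2=F p3=F p4=T p5=F p6=T
  p1=T p2=T p3=F p4=T p5=F p6=T
Count: 5.

5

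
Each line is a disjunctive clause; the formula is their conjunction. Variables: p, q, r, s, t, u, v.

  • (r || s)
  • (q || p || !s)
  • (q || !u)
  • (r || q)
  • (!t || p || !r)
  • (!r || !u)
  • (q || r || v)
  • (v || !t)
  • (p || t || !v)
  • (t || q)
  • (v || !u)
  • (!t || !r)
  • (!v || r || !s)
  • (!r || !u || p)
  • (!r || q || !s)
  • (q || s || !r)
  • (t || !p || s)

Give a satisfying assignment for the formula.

p=T  q=T  r=T  s=T  t=F  u=F  v=F

Check each clause:
  1. (s || r) — r is true.
  2. (p || q || !s) — p is true.
  3. (q || !u) — q is true.
  4. (r || q) — q is true.
  5. (p || !r || !t) — p is true.
  6. (!r || !u) — !u is true.
  7. (v || q || r) — q is true.
  8. (!t || v) — !t is true.
  9. (!v || p || t) — !v is true.
  10. (t || q) — q is true.
  11. (!u || v) — !u is true.
  12. (!r || !t) — !t is true.
  13. (!s || r || !v) — !v is true.
  14. (p || !r || !u) — p is true.
  15. (!s || q || !r) — q is true.
  16. (q || !r || s) — q is true.
  17. (s || t || !p) — s is true.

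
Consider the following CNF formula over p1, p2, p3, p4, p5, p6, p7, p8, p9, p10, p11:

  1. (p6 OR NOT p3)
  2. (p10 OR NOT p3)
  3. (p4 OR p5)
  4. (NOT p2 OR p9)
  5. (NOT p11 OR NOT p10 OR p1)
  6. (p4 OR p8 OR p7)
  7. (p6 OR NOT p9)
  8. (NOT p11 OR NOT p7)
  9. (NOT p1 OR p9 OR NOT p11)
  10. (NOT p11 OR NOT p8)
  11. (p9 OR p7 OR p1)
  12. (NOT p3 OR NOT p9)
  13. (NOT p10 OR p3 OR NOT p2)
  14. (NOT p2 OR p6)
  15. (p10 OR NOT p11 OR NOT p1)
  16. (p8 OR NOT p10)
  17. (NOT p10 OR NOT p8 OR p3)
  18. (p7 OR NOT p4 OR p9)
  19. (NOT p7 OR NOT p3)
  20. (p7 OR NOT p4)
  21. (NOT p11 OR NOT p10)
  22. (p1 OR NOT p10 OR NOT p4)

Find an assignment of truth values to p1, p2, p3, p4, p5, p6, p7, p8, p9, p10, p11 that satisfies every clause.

Pure literal: p5 appears only positively; assign p5 = True.
p6 occurs only positively in the remaining clauses — set p6 = True.
Branch on p1: take p1 = True.
Try p2 = True.
  then p9 is forced to True.
  then p3 is forced to False.
  then p10 is forced to False.
  then p11 is forced to False.
For the remaining variables, p4 = False, p7 = False, p8 = True works.

p1=1  p2=1  p3=0  p4=0  p5=1  p6=1  p7=0  p8=1  p9=1  p10=0  p11=0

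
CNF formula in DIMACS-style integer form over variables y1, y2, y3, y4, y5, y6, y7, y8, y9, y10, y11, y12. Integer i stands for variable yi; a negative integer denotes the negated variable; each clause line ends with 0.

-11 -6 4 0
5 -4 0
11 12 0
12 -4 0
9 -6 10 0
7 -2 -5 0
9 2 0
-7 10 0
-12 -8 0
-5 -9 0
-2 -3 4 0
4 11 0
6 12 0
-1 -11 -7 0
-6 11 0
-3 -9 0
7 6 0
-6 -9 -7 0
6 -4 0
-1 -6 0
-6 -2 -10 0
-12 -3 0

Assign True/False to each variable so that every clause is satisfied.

y1=False, y2=True, y3=False, y4=False, y5=False, y6=False, y7=True, y8=False, y9=False, y10=True, y11=True, y12=True

Check each clause:
  1. (~y6 | ~y11 | y4) — ~y6 is true.
  2. (~y4 | y5) — ~y4 is true.
  3. (y12 | y11) — y11 is true.
  4. (~y4 | y12) — y12 is true.
  5. (y10 | ~y6 | y9) — y10 is true.
  6. (y7 | ~y2 | ~y5) — ~y5 is true.
  7. (y9 | y2) — y2 is true.
  8. (~y7 | y10) — y10 is true.
  9. (~y8 | ~y12) — ~y8 is true.
  10. (~y5 | ~y9) — ~y5 is true.
  11. (y4 | ~y2 | ~y3) — ~y3 is true.
  12. (y11 | y4) — y11 is true.
  13. (y12 | y6) — y12 is true.
  14. (~y7 | ~y1 | ~y11) — ~y1 is true.
  15. (y11 | ~y6) — ~y6 is true.
  16. (~y3 | ~y9) — ~y3 is true.
  17. (y6 | y7) — y7 is true.
  18. (~y6 | ~y7 | ~y9) — ~y6 is true.
  19. (~y4 | y6) — ~y4 is true.
  20. (~y1 | ~y6) — ~y6 is true.
  21. (~y6 | ~y2 | ~y10) — ~y6 is true.
  22. (~y12 | ~y3) — ~y3 is true.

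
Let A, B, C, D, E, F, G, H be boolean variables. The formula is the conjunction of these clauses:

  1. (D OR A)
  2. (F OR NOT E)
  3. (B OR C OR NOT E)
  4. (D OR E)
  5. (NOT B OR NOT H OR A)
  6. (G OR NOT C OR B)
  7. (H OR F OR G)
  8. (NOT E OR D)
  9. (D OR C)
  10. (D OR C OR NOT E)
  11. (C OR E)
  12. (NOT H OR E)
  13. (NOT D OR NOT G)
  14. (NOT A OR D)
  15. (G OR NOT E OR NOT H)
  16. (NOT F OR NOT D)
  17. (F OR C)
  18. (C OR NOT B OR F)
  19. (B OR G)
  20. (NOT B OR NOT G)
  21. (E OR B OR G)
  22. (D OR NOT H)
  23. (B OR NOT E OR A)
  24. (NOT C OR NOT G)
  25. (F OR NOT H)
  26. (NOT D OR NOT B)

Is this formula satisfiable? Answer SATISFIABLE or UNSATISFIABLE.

UNSATISFIABLE

D = True:
  propagation gives G=False, F=False, E=False, H=True; an empty clause results — contradiction.
D = False:
  propagation gives A=True; an empty clause results — contradiction.
Every branch closes, so no satisfying assignment exists.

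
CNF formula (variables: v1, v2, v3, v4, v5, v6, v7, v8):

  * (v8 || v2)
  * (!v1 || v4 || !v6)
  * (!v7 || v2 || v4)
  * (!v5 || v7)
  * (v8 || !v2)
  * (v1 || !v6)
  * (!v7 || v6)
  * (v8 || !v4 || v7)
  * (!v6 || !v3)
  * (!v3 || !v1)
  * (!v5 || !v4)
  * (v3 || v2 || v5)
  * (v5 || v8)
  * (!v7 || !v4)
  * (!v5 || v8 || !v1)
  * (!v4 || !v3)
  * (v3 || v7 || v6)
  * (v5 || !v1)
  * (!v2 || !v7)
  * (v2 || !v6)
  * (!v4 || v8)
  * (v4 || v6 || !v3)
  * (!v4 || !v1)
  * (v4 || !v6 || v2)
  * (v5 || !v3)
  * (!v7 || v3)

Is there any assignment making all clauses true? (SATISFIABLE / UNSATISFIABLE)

UNSATISFIABLE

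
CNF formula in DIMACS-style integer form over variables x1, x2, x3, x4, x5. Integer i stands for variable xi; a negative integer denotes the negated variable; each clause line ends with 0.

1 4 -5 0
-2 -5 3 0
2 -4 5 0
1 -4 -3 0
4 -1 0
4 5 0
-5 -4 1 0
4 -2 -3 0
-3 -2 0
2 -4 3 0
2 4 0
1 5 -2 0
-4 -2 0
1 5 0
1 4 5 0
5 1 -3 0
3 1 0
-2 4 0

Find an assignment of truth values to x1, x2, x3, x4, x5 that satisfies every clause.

x1=1, x2=0, x3=1, x4=1, x5=1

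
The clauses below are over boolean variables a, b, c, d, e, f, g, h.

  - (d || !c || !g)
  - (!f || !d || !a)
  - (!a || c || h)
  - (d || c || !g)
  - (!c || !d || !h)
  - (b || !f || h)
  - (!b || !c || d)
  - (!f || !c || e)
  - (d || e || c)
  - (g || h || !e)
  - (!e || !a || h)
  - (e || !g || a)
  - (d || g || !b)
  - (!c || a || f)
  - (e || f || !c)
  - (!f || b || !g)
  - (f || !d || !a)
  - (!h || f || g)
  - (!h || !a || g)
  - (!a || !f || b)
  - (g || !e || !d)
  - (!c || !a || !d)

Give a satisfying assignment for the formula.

Try a = False.
Set b = True and propagate.
For the remaining variables, c = False, d = True, e = True, f = False, g = True, h = True works.
Every clause has at least one true literal under this assignment.
Check each clause:
  1. (!g || !c || d) — d is true.
  2. (!f || !a || !d) — !f is true.
  3. (!a || c || h) — h is true.
  4. (!g || c || d) — d is true.
  5. (!h || !d || !c) — !c is true.
  6. (!f || h || b) — h is true.
  7. (!b || d || !c) — d is true.
  8. (e || !c || !f) — !c is true.
  9. (d || c || e) — d is true.
  10. (g || !e || h) — h is true.
  11. (!e || h || !a) — h is true.
  12. (!g || a || e) — e is true.
  13. (!b || g || d) — d is true.
  14. (f || !c || a) — !c is true.
  15. (f || e || !c) — !c is true.
  16. (!f || !g || b) — b is true.
  17. (!a || !d || f) — !a is true.
  18. (f || !h || g) — g is true.
  19. (!h || !a || g) — !a is true.
  20. (b || !a || !f) — b is true.
  21. (!e || !d || g) — g is true.
  22. (!c || !a || !d) — !c is true.

a=False  b=True  c=False  d=True  e=True  f=False  g=True  h=True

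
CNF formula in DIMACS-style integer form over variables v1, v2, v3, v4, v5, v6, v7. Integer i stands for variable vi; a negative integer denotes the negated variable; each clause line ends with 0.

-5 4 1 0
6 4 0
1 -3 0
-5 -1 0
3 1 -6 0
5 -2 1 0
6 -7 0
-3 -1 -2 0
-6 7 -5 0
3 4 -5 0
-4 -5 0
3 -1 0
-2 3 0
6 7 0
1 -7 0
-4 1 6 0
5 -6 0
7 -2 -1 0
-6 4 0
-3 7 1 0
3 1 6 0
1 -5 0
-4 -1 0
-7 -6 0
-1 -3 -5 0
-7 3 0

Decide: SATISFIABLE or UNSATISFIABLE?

UNSATISFIABLE

v1 = True:
  propagation gives v5=False, v3=True, v2=False, v6=False; an empty clause results — contradiction.
v1 = False:
  propagation gives v3=False, v6=False; an empty clause results — contradiction.
Every branch closes, so no satisfying assignment exists.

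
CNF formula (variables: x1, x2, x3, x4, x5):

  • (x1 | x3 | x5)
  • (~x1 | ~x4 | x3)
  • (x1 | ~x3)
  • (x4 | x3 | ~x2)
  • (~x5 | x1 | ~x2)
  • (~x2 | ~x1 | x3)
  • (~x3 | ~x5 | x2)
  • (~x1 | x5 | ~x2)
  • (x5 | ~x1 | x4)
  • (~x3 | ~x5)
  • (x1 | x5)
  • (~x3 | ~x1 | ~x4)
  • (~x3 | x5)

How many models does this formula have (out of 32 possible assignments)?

Satisfying assignments:
  x1=0 x2=0 x3=0 x4=0 x5=1
  x1=0 x2=0 x3=0 x4=1 x5=1
  x1=1 x2=0 x3=0 x4=0 x5=1
Count: 3.

3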